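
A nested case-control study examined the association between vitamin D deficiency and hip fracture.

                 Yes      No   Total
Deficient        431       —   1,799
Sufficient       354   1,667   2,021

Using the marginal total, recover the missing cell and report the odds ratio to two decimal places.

The missing cell is in the exposed row: 1799 − 431 = 1368.
So a = 431, b = 1368, c = 354, d = 1667.
OR = (a·d)/(b·c) = (431 × 1667) / (1368 × 354) = 718477 / 484272 = 1.48362

1.48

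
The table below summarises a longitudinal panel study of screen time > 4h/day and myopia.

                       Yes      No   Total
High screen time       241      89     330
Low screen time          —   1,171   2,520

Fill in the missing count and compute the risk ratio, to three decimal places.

1.364

The missing cell is in the unexposed row: 2520 − 1171 = 1349.
So a = 241, b = 89, c = 1349, d = 1171.
RR = [a/(a+b)] / [c/(c+d)] = (241/330) / (1349/2520) = 0.73030/0.53532 = 1.36424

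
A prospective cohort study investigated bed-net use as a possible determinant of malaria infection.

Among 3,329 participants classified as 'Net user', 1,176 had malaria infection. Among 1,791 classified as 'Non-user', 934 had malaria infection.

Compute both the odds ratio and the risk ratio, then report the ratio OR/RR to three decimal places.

From the description: a = 1176, b = 2153, c = 934, d = 857.
OR = (1176·857)/(2153·934) = 1007832/2010902 = 0.50118
Risk in exposed = 1176/3329 = 0.35326; risk in unexposed = 934/1791 = 0.52150; RR = 0.67740
OR/RR = 0.50118 / 0.67740 = 0.73987
The outcome is not rare, so the OR lies further from 1 than the RR.

0.740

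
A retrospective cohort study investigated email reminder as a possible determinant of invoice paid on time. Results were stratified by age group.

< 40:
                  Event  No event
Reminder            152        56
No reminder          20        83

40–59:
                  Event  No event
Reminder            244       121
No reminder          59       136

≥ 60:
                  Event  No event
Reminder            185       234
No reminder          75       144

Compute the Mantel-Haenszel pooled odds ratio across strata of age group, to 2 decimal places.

OR_MH = Σ(aᵢdᵢ/nᵢ) / Σ(bᵢcᵢ/nᵢ), where nᵢ is the stratum total.
Stratum 1 (< 40): n = 311; a·d/n = 152·83/311 = 40.5659; b·c/n = 56·20/311 = 3.6013
Stratum 2 (40–59): n = 560; a·d/n = 244·136/560 = 59.2571; b·c/n = 121·59/560 = 12.7482
Stratum 3 (≥ 60): n = 638; a·d/n = 185·144/638 = 41.7555; b·c/n = 234·75/638 = 27.5078
OR_MH = (40.5659 + 59.2571 + 41.7555) / (3.6013 + 12.7482 + 27.5078) = 141.5785 / 43.8573 = 3.22816

3.23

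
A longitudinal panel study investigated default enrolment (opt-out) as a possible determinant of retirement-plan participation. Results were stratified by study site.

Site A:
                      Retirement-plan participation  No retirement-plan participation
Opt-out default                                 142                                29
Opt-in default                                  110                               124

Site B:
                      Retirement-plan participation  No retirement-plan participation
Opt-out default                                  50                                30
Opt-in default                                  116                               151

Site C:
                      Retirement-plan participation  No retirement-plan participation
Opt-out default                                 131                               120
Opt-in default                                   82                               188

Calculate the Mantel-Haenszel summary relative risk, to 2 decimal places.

1.67

RR_MH = Σ(aᵢ·n₀ᵢ/nᵢ) / Σ(cᵢ·n₁ᵢ/nᵢ), with n₁ᵢ = aᵢ+bᵢ (exposed), n₀ᵢ = cᵢ+dᵢ (unexposed), nᵢ = n₁ᵢ+n₀ᵢ.
Stratum 1 (Site A): n₁ = 171, n₀ = 234, n = 405; a·n₀/n = 142·234/405 = 82.0444; c·n₁/n = 110·171/405 = 46.4444
Stratum 2 (Site B): n₁ = 80, n₀ = 267, n = 347; a·n₀/n = 50·267/347 = 38.4726; c·n₁/n = 116·80/347 = 26.7435
Stratum 3 (Site C): n₁ = 251, n₀ = 270, n = 521; a·n₀/n = 131·270/521 = 67.8887; c·n₁/n = 82·251/521 = 39.5048
RR_MH = (82.0444 + 38.4726 + 67.8887) / (46.4444 + 26.7435 + 39.5048) = 188.4057 / 112.6928 = 1.67185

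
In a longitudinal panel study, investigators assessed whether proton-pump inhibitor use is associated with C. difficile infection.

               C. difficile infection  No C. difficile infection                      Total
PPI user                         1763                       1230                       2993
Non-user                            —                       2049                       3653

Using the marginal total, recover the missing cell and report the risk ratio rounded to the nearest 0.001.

The missing cell is in the unexposed row: 3653 − 2049 = 1604.
So a = 1763, b = 1230, c = 1604, d = 2049.
RR = [a/(a+b)] / [c/(c+d)] = (1763/2993) / (1604/3653) = 0.58904/0.43909 = 1.34150

1.342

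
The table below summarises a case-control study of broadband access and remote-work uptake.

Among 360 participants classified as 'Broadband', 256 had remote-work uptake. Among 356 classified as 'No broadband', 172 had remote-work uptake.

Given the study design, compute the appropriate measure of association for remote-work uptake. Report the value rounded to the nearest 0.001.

From the description: a = 256, b = 104, c = 172, d = 184.
This is a case-control study: participants were sampled on outcome status, so risks in the source population cannot be estimated directly — relative risk is not valid here. The odds ratio is the appropriate measure.
OR = (a·d)/(b·c) = (256 × 184) / (104 × 172) = 47104 / 17888 = 2.63327

2.633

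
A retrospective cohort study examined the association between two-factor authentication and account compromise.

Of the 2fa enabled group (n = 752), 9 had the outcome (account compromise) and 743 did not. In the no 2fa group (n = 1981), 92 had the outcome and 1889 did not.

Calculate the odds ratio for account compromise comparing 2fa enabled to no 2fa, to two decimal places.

0.25

From the description: a = 9, b = 743, c = 92, d = 1889.
OR = (a·d)/(b·c) = (9 × 1889) / (743 × 92) = 17001 / 68356 = 0.24871
Exposure is associated with lower odds of account compromise (OR = 0.25 < 1).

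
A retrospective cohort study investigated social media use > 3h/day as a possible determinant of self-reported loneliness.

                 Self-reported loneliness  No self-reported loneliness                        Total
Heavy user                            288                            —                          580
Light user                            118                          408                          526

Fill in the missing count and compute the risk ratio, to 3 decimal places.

2.213

The missing cell is in the exposed row: 580 − 288 = 292.
So a = 288, b = 292, c = 118, d = 408.
RR = [a/(a+b)] / [c/(c+d)] = (288/580) / (118/526) = 0.49655/0.22433 = 2.21344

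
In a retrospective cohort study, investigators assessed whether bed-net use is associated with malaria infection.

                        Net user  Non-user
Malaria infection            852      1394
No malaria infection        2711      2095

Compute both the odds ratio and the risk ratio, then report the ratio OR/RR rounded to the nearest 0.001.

Reading the table with exposure as columns: a = 852 (Net user, case), b = 2711 (Net user, non-case), c = 1394 (Non-user, case), d = 2095.
OR = (852·2095)/(2711·1394) = 1784940/3779134 = 0.47231
Risk in exposed = 852/3563 = 0.23912; risk in unexposed = 1394/3489 = 0.39954; RR = 0.59850
OR/RR = 0.47231 / 0.59850 = 0.78917
The outcome is not rare, so the OR lies further from 1 than the RR.

0.789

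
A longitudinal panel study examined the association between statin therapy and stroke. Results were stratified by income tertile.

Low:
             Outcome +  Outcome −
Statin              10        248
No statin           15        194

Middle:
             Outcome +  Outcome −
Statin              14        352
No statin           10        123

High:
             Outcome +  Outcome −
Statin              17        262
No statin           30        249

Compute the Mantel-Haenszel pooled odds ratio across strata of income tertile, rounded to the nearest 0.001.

OR_MH = Σ(aᵢdᵢ/nᵢ) / Σ(bᵢcᵢ/nᵢ), where nᵢ is the stratum total.
Stratum 1 (Low): n = 467; a·d/n = 10·194/467 = 4.1542; b·c/n = 248·15/467 = 7.9657
Stratum 2 (Middle): n = 499; a·d/n = 14·123/499 = 3.4509; b·c/n = 352·10/499 = 7.0541
Stratum 3 (High): n = 558; a·d/n = 17·249/558 = 7.5860; b·c/n = 262·30/558 = 14.0860
OR_MH = (4.1542 + 3.4509 + 7.5860) / (7.9657 + 7.0541 + 14.0860) = 15.1911 / 29.1059 = 0.52193

0.522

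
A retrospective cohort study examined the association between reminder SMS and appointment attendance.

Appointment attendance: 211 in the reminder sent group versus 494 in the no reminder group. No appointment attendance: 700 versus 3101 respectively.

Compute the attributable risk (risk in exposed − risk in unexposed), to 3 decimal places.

0.094

From the description: a = 211, b = 700, c = 494, d = 3101.
Risk in exposed = 211/911 = 0.231614; risk in unexposed = 494/3595 = 0.137413.
Risk difference = 0.231614 − 0.137413 = 0.094201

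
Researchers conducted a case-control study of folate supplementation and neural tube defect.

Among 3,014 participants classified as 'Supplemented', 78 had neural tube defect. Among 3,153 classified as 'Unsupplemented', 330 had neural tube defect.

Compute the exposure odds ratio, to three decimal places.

From the description: a = 78, b = 2936, c = 330, d = 2823.
OR = (a·d)/(b·c) = (78 × 2823) / (2936 × 330) = 220194 / 968880 = 0.22727
Exposure is associated with lower odds of neural tube defect (OR = 0.23 < 1).

0.227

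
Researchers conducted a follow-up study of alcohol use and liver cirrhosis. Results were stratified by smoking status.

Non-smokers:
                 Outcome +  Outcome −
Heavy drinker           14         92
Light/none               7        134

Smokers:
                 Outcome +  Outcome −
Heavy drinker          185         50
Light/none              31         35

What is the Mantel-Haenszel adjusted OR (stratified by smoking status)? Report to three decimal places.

OR_MH = Σ(aᵢdᵢ/nᵢ) / Σ(bᵢcᵢ/nᵢ), where nᵢ is the stratum total.
Stratum 1 (Non-smokers): n = 247; a·d/n = 14·134/247 = 7.5951; b·c/n = 92·7/247 = 2.6073
Stratum 2 (Smokers): n = 301; a·d/n = 185·35/301 = 21.5116; b·c/n = 50·31/301 = 5.1495
OR_MH = (7.5951 + 21.5116) / (2.6073 + 5.1495) = 29.1068 / 7.7568 = 3.75243

3.752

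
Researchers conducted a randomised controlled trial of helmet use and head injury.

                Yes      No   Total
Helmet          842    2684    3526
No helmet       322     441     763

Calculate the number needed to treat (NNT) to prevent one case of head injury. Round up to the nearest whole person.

6

Risk in treated group = 842/3526 = 0.23880; risk in control = 322/763 = 0.42202.
Absolute risk reduction = 0.42202 − 0.23880 = 0.18322
NNT = 1 / ARR = 1 / 0.18322 = 5.458 → round up → 6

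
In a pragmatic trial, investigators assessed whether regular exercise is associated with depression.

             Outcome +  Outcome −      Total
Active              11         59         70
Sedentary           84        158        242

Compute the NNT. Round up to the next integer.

6

Risk in treated group = 11/70 = 0.15714; risk in control = 84/242 = 0.34711.
Absolute risk reduction = 0.34711 − 0.15714 = 0.18996
NNT = 1 / ARR = 1 / 0.18996 = 5.264 → round up → 6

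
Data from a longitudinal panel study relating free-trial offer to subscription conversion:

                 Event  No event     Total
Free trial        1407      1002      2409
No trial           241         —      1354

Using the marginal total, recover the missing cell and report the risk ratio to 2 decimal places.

3.28

The missing cell is in the unexposed row: 1354 − 241 = 1113.
So a = 1407, b = 1002, c = 241, d = 1113.
RR = [a/(a+b)] / [c/(c+d)] = (1407/2409) / (241/1354) = 0.58406/0.17799 = 3.28140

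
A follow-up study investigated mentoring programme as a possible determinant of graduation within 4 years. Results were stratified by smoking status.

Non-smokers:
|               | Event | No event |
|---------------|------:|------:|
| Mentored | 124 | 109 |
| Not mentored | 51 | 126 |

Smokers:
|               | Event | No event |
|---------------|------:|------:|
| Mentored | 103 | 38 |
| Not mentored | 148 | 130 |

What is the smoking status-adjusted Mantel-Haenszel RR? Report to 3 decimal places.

1.547

RR_MH = Σ(aᵢ·n₀ᵢ/nᵢ) / Σ(cᵢ·n₁ᵢ/nᵢ), with n₁ᵢ = aᵢ+bᵢ (exposed), n₀ᵢ = cᵢ+dᵢ (unexposed), nᵢ = n₁ᵢ+n₀ᵢ.
Stratum 1 (Non-smokers): n₁ = 233, n₀ = 177, n = 410; a·n₀/n = 124·177/410 = 53.5317; c·n₁/n = 51·233/410 = 28.9829
Stratum 2 (Smokers): n₁ = 141, n₀ = 278, n = 419; a·n₀/n = 103·278/419 = 68.3389; c·n₁/n = 148·141/419 = 49.8043
RR_MH = (53.5317 + 68.3389) / (28.9829 + 49.8043) = 121.8706 / 78.7872 = 1.54683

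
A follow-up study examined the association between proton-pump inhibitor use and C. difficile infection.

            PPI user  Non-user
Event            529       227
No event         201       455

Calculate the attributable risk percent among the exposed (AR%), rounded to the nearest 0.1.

54.1

Reading the table with exposure as columns: a = 529 (PPI user, case), b = 201 (PPI user, non-case), c = 227 (Non-user, case), d = 455.
Risk in exposed = 529/730 = 0.72466; risk in unexposed = 227/682 = 0.33284.
RR = 0.72466/0.33284 = 2.17716
AR% = (RR − 1)/RR × 100 = (2.17716 − 1)/2.17716 × 100 = 54.0687%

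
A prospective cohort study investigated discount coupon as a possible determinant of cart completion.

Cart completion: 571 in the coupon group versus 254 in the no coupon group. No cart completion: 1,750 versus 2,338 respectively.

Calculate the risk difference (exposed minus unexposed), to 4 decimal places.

0.1480

From the description: a = 571, b = 1750, c = 254, d = 2338.
Risk in exposed = 571/2321 = 0.246015; risk in unexposed = 254/2592 = 0.097994.
Risk difference = 0.246015 − 0.097994 = 0.148021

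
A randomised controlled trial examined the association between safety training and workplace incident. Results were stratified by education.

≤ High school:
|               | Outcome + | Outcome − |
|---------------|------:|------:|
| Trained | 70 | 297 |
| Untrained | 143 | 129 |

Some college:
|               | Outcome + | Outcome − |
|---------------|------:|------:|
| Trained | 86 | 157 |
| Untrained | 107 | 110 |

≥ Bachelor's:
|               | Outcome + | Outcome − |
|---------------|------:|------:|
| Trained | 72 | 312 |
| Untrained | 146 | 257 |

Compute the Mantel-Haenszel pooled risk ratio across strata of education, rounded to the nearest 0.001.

0.511

RR_MH = Σ(aᵢ·n₀ᵢ/nᵢ) / Σ(cᵢ·n₁ᵢ/nᵢ), with n₁ᵢ = aᵢ+bᵢ (exposed), n₀ᵢ = cᵢ+dᵢ (unexposed), nᵢ = n₁ᵢ+n₀ᵢ.
Stratum 1 (≤ High school): n₁ = 367, n₀ = 272, n = 639; a·n₀/n = 70·272/639 = 29.7966; c·n₁/n = 143·367/639 = 82.1299
Stratum 2 (Some college): n₁ = 243, n₀ = 217, n = 460; a·n₀/n = 86·217/460 = 40.5696; c·n₁/n = 107·243/460 = 56.5239
Stratum 3 (≥ Bachelor's): n₁ = 384, n₀ = 403, n = 787; a·n₀/n = 72·403/787 = 36.8691; c·n₁/n = 146·384/787 = 71.2376
RR_MH = (29.7966 + 40.5696 + 36.8691) / (82.1299 + 56.5239 + 71.2376) = 107.2352 / 209.8914 = 0.51091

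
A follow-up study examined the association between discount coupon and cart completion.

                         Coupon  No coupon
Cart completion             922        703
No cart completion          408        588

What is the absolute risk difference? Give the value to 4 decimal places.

Reading the table with exposure as columns: a = 922 (Coupon, case), b = 408 (Coupon, non-case), c = 703 (No coupon, case), d = 588.
Risk in exposed = 922/1330 = 0.693233; risk in unexposed = 703/1291 = 0.544539.
Risk difference = 0.693233 − 0.544539 = 0.148694

0.1487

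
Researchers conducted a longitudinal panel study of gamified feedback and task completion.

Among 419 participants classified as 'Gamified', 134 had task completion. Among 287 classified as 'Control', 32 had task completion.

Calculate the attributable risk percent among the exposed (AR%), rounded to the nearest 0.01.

65.14

From the description: a = 134, b = 285, c = 32, d = 255.
Risk in exposed = 134/419 = 0.31981; risk in unexposed = 32/287 = 0.11150.
RR = 0.31981/0.11150 = 2.86829
AR% = (RR − 1)/RR × 100 = (2.86829 − 1)/2.86829 × 100 = 65.1360%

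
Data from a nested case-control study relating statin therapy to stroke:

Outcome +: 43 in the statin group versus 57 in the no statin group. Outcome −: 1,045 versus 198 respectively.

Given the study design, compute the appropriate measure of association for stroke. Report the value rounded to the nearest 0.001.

From the description: a = 43, b = 1045, c = 57, d = 198.
This is a nested case-control study: participants were sampled on outcome status, so risks in the source population cannot be estimated directly — relative risk is not valid here. The odds ratio is the appropriate measure.
OR = (a·d)/(b·c) = (43 × 198) / (1045 × 57) = 8514 / 59565 = 0.14294

0.143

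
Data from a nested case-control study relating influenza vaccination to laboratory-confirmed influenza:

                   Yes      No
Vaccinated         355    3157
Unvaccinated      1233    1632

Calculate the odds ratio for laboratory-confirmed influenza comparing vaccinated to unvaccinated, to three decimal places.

Cells: a = 355, b = 3157, c = 1233, d = 1632.
OR = (a·d)/(b·c) = (355 × 1632) / (3157 × 1233) = 579360 / 3892581 = 0.14884
Exposure is associated with lower odds of laboratory-confirmed influenza (OR = 0.15 < 1).

0.149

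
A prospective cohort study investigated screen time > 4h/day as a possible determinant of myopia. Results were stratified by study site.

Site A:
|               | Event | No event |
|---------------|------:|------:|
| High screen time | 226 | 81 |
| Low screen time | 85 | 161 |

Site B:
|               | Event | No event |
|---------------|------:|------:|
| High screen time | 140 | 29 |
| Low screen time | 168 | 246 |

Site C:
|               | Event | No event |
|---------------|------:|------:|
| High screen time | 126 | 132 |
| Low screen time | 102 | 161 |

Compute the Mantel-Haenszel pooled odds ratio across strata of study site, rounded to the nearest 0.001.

OR_MH = Σ(aᵢdᵢ/nᵢ) / Σ(bᵢcᵢ/nᵢ), where nᵢ is the stratum total.
Stratum 1 (Site A): n = 553; a·d/n = 226·161/553 = 65.7975; b·c/n = 81·85/553 = 12.4503
Stratum 2 (Site B): n = 583; a·d/n = 140·246/583 = 59.0738; b·c/n = 29·168/583 = 8.3568
Stratum 3 (Site C): n = 521; a·d/n = 126·161/521 = 38.9367; b·c/n = 132·102/521 = 25.8426
OR_MH = (65.7975 + 59.0738 + 38.9367) / (12.4503 + 8.3568 + 25.8426) = 163.8079 / 46.6497 = 3.51145

3.511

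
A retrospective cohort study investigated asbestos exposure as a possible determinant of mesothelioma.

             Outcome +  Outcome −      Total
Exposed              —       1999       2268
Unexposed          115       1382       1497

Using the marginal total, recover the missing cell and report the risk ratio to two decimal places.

1.54

The missing cell is in the exposed row: 2268 − 1999 = 269.
So a = 269, b = 1999, c = 115, d = 1382.
RR = [a/(a+b)] / [c/(c+d)] = (269/2268) / (115/1497) = 0.11861/0.07682 = 1.54395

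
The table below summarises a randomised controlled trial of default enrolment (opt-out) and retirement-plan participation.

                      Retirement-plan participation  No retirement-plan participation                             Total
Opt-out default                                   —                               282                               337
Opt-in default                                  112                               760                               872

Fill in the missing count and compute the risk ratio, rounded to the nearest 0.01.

The missing cell is in the exposed row: 337 − 282 = 55.
So a = 55, b = 282, c = 112, d = 760.
RR = [a/(a+b)] / [c/(c+d)] = (55/337) / (112/872) = 0.16320/0.12844 = 1.27067

1.27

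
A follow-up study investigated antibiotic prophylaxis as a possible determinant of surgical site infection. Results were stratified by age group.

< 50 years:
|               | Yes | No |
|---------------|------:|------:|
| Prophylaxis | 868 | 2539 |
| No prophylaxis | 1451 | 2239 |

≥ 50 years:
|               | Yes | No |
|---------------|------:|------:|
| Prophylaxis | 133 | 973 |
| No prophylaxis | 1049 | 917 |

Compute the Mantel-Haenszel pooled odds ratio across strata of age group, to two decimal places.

0.37

OR_MH = Σ(aᵢdᵢ/nᵢ) / Σ(bᵢcᵢ/nᵢ), where nᵢ is the stratum total.
Stratum 1 (< 50 years): n = 7097; a·d/n = 868·2239/7097 = 273.8413; b·c/n = 2539·1451/7097 = 519.1051
Stratum 2 (≥ 50 years): n = 3072; a·d/n = 133·917/3072 = 39.7008; b·c/n = 973·1049/3072 = 332.2516
OR_MH = (273.8413 + 39.7008) / (519.1051 + 332.2516) = 313.5422 / 851.3567 = 0.36829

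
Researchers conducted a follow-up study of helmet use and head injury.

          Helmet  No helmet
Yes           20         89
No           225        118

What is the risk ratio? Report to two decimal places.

Reading the table with exposure as columns: a = 20 (Helmet, case), b = 225 (Helmet, non-case), c = 89 (No helmet, case), d = 118.
Risk in exposed = 20/245 = 0.08163; risk in unexposed = 89/207 = 0.42995.
RR = 0.08163 / 0.42995 = 0.18986
The risk is 81% lower among the exposed than among the unexposed.

0.19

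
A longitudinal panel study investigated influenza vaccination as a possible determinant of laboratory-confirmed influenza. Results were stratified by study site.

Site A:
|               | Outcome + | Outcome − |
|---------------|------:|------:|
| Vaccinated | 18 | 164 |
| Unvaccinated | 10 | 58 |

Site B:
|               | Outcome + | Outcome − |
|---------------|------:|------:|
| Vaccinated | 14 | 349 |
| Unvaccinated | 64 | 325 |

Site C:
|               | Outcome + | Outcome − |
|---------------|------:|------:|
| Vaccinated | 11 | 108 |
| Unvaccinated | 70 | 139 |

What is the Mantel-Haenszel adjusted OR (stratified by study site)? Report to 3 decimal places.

OR_MH = Σ(aᵢdᵢ/nᵢ) / Σ(bᵢcᵢ/nᵢ), where nᵢ is the stratum total.
Stratum 1 (Site A): n = 250; a·d/n = 18·58/250 = 4.1760; b·c/n = 164·10/250 = 6.5600
Stratum 2 (Site B): n = 752; a·d/n = 14·325/752 = 6.0505; b·c/n = 349·64/752 = 29.7021
Stratum 3 (Site C): n = 328; a·d/n = 11·139/328 = 4.6616; b·c/n = 108·70/328 = 23.0488
OR_MH = (4.1760 + 6.0505 + 4.6616) / (6.5600 + 29.7021 + 23.0488) = 14.8881 / 59.3109 = 0.25102

0.251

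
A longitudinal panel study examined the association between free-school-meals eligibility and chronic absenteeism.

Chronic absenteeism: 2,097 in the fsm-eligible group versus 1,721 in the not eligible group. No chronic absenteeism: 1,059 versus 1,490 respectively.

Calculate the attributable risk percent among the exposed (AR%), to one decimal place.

19.3

From the description: a = 2097, b = 1059, c = 1721, d = 1490.
Risk in exposed = 2097/3156 = 0.66445; risk in unexposed = 1721/3211 = 0.53597.
RR = 0.66445/0.53597 = 1.23971
AR% = (RR − 1)/RR × 100 = (1.23971 − 1)/1.23971 × 100 = 19.3361%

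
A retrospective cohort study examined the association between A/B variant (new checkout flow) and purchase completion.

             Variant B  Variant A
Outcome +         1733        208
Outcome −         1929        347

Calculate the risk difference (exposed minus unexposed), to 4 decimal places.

Reading the table with exposure as columns: a = 1733 (Variant B, case), b = 1929 (Variant B, non-case), c = 208 (Variant A, case), d = 347.
Risk in exposed = 1733/3662 = 0.473239; risk in unexposed = 208/555 = 0.374775.
Risk difference = 0.473239 − 0.374775 = 0.098464

0.0985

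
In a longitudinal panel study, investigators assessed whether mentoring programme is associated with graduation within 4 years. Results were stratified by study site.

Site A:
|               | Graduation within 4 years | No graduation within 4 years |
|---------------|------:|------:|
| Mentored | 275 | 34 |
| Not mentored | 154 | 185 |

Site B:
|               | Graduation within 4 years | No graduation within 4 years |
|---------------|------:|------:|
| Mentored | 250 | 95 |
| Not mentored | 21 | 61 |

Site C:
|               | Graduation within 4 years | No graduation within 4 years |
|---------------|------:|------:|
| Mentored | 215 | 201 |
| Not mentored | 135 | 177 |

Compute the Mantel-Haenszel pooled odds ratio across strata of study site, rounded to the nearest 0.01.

OR_MH = Σ(aᵢdᵢ/nᵢ) / Σ(bᵢcᵢ/nᵢ), where nᵢ is the stratum total.
Stratum 1 (Site A): n = 648; a·d/n = 275·185/648 = 78.5108; b·c/n = 34·154/648 = 8.0802
Stratum 2 (Site B): n = 427; a·d/n = 250·61/427 = 35.7143; b·c/n = 95·21/427 = 4.6721
Stratum 3 (Site C): n = 728; a·d/n = 215·177/728 = 52.2734; b·c/n = 201·135/728 = 37.2734
OR_MH = (78.5108 + 35.7143 + 52.2734) / (8.0802 + 4.6721 + 37.2734) = 166.4984 / 50.0257 = 3.32826

3.33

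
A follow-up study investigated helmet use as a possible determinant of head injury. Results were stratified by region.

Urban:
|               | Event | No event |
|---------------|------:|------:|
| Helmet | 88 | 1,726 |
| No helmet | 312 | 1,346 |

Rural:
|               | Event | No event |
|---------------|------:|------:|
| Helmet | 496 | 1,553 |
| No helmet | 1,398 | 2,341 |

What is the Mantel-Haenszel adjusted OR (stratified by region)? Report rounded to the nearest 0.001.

0.443

OR_MH = Σ(aᵢdᵢ/nᵢ) / Σ(bᵢcᵢ/nᵢ), where nᵢ is the stratum total.
Stratum 1 (Urban): n = 3472; a·d/n = 88·1346/3472 = 34.1152; b·c/n = 1726·312/3472 = 155.1014
Stratum 2 (Rural): n = 5788; a·d/n = 496·2341/5788 = 200.6109; b·c/n = 1553·1398/5788 = 375.1026
OR_MH = (34.1152 + 200.6109) / (155.1014 + 375.1026) = 234.7261 / 530.2040 = 0.44271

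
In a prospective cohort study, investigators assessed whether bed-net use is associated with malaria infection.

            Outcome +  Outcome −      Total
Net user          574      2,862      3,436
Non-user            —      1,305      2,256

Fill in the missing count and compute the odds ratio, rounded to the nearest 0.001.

0.275

The missing cell is in the unexposed row: 2256 − 1305 = 951.
So a = 574, b = 2862, c = 951, d = 1305.
OR = (a·d)/(b·c) = (574 × 1305) / (2862 × 951) = 749070 / 2721762 = 0.27522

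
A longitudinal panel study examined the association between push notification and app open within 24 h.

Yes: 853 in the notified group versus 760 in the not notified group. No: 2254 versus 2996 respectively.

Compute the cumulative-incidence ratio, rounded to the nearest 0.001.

1.357

From the description: a = 853, b = 2254, c = 760, d = 2996.
Risk in exposed = 853/3107 = 0.27454; risk in unexposed = 760/3756 = 0.20234.
RR = 0.27454 / 0.20234 = 1.35681
The risk among the exposed is 1.36 times that among the unexposed.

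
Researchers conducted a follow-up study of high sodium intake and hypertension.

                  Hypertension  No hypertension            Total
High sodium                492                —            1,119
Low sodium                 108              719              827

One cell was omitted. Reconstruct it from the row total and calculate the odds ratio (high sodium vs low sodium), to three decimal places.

The missing cell is in the exposed row: 1119 − 492 = 627.
So a = 492, b = 627, c = 108, d = 719.
OR = (a·d)/(b·c) = (492 × 719) / (627 × 108) = 353748 / 67716 = 5.22399

5.224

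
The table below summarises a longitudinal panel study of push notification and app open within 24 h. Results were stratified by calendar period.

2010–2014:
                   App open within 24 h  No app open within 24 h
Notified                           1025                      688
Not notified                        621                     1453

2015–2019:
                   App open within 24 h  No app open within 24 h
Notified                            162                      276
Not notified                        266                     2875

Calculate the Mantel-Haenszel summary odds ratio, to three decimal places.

OR_MH = Σ(aᵢdᵢ/nᵢ) / Σ(bᵢcᵢ/nᵢ), where nᵢ is the stratum total.
Stratum 1 (2010–2014): n = 3787; a·d/n = 1025·1453/3787 = 393.2730; b·c/n = 688·621/3787 = 112.8196
Stratum 2 (2015–2019): n = 3579; a·d/n = 162·2875/3579 = 130.1341; b·c/n = 276·266/3579 = 20.5130
OR_MH = (393.2730 + 130.1341) / (112.8196 + 20.5130) = 523.4072 / 133.3326 = 3.92557

3.926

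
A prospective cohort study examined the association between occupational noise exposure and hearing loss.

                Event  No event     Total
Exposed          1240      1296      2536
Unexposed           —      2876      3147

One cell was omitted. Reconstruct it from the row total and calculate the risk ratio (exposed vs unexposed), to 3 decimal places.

The missing cell is in the unexposed row: 3147 − 2876 = 271.
So a = 1240, b = 1296, c = 271, d = 2876.
RR = [a/(a+b)] / [c/(c+d)] = (1240/2536) / (271/3147) = 0.48896/0.08611 = 5.67806

5.678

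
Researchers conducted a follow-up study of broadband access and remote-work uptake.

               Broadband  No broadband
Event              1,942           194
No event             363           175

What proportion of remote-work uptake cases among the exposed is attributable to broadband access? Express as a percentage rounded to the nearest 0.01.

37.60

Reading the table with exposure as columns: a = 1942 (Broadband, case), b = 363 (Broadband, non-case), c = 194 (No broadband, case), d = 175.
Risk in exposed = 1942/2305 = 0.84252; risk in unexposed = 194/369 = 0.52575.
RR = 0.84252/0.52575 = 1.60252
AR% = (RR − 1)/RR × 100 = (1.60252 − 1)/1.60252 × 100 = 37.5982%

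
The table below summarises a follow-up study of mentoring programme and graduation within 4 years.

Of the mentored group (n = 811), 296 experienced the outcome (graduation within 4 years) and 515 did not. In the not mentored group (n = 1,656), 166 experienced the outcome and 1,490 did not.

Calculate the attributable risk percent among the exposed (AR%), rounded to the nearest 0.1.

From the description: a = 296, b = 515, c = 166, d = 1490.
Risk in exposed = 296/811 = 0.36498; risk in unexposed = 166/1656 = 0.10024.
RR = 0.36498/0.10024 = 3.64102
AR% = (RR − 1)/RR × 100 = (3.64102 − 1)/3.64102 × 100 = 72.5352%

72.5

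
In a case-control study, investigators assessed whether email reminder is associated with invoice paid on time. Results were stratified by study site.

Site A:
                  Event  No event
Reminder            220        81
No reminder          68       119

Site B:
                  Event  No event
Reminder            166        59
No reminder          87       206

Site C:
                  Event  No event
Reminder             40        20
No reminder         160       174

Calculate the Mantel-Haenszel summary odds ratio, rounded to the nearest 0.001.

OR_MH = Σ(aᵢdᵢ/nᵢ) / Σ(bᵢcᵢ/nᵢ), where nᵢ is the stratum total.
Stratum 1 (Site A): n = 488; a·d/n = 220·119/488 = 53.6475; b·c/n = 81·68/488 = 11.2869
Stratum 2 (Site B): n = 518; a·d/n = 166·206/518 = 66.0154; b·c/n = 59·87/518 = 9.9093
Stratum 3 (Site C): n = 394; a·d/n = 40·174/394 = 17.6650; b·c/n = 20·160/394 = 8.1218
OR_MH = (53.6475 + 66.0154 + 17.6650) / (11.2869 + 9.9093 + 8.1218) = 137.3280 / 29.3180 = 4.68409

4.684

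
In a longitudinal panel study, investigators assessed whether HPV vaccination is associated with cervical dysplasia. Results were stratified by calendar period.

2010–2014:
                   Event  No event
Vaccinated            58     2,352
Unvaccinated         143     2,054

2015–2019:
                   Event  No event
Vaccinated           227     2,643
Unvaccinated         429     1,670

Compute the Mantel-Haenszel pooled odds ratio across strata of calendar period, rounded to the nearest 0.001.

0.339

OR_MH = Σ(aᵢdᵢ/nᵢ) / Σ(bᵢcᵢ/nᵢ), where nᵢ is the stratum total.
Stratum 1 (2010–2014): n = 4607; a·d/n = 58·2054/4607 = 25.8589; b·c/n = 2352·143/4607 = 73.0054
Stratum 2 (2015–2019): n = 4969; a·d/n = 227·1670/4969 = 76.2910; b·c/n = 2643·429/4969 = 228.1841
OR_MH = (25.8589 + 76.2910) / (73.0054 + 228.1841) = 102.1499 / 301.1896 = 0.33915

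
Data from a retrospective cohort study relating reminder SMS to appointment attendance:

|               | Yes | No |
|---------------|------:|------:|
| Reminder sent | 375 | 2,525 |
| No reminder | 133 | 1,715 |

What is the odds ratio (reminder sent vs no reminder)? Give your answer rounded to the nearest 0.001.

Cells: a = 375, b = 2525, c = 133, d = 1715.
OR = (a·d)/(b·c) = (375 × 1715) / (2525 × 133) = 643125 / 335825 = 1.91506
The odds of appointment attendance are about 1.92 times as high in the reminder sent group.

1.915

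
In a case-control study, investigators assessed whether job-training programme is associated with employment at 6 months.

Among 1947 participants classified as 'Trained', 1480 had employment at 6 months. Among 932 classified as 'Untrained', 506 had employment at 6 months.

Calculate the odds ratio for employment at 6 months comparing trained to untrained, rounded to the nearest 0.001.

2.668

From the description: a = 1480, b = 467, c = 506, d = 426.
OR = (a·d)/(b·c) = (1480 × 426) / (467 × 506) = 630480 / 236302 = 2.66811
The odds of employment at 6 months are about 2.67 times as high in the trained group.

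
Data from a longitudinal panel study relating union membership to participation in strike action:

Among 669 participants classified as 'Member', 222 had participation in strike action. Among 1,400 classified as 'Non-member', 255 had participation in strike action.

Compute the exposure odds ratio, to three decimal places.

From the description: a = 222, b = 447, c = 255, d = 1145.
OR = (a·d)/(b·c) = (222 × 1145) / (447 × 255) = 254190 / 113985 = 2.23003
The odds of participation in strike action are about 2.23 times as high in the member group.

2.230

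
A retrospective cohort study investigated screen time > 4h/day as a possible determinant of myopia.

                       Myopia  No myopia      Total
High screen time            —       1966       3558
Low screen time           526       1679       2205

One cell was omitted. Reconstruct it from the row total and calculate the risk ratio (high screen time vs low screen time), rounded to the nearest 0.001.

The missing cell is in the exposed row: 3558 − 1966 = 1592.
So a = 1592, b = 1966, c = 526, d = 1679.
RR = [a/(a+b)] / [c/(c+d)] = (1592/3558) / (526/2205) = 0.44744/0.23855 = 1.87569

1.876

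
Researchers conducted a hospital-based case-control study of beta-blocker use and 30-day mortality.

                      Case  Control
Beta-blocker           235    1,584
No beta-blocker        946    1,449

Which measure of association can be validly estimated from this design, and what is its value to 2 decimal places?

0.23

Cells: a = 235, b = 1584, c = 946, d = 1449.
This is a hospital-based case-control study: participants were sampled on outcome status, so risks in the source population cannot be estimated directly — relative risk is not valid here. The odds ratio is the appropriate measure.
OR = (a·d)/(b·c) = (235 × 1449) / (1584 × 946) = 340515 / 1498464 = 0.22724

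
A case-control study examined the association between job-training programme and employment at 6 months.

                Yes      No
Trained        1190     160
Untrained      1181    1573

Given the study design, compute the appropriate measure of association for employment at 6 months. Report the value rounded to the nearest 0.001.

Cells: a = 1190, b = 160, c = 1181, d = 1573.
This is a case-control study: participants were sampled on outcome status, so risks in the source population cannot be estimated directly — relative risk is not valid here. The odds ratio is the appropriate measure.
OR = (a·d)/(b·c) = (1190 × 1573) / (160 × 1181) = 1871870 / 188960 = 9.90617

9.906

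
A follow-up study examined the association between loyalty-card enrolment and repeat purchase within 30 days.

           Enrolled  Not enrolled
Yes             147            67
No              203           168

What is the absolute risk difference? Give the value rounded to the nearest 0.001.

Reading the table with exposure as columns: a = 147 (Enrolled, case), b = 203 (Enrolled, non-case), c = 67 (Not enrolled, case), d = 168.
Risk in exposed = 147/350 = 0.420000; risk in unexposed = 67/235 = 0.285106.
Risk difference = 0.420000 − 0.285106 = 0.134894

0.135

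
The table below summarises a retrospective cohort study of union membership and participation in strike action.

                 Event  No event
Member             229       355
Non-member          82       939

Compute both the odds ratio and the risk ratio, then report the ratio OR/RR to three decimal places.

Cells: a = 229, b = 355, c = 82, d = 939.
OR = (229·939)/(355·82) = 215031/29110 = 7.38684
Risk in exposed = 229/584 = 0.39212; risk in unexposed = 82/1021 = 0.08031; RR = 4.88241
OR/RR = 7.38684 / 4.88241 = 1.51295
The outcome is not rare, so the OR lies further from 1 than the RR.

1.513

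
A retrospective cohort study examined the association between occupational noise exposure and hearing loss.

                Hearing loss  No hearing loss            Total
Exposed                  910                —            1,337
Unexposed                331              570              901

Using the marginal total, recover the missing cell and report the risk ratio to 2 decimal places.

The missing cell is in the exposed row: 1337 − 910 = 427.
So a = 910, b = 427, c = 331, d = 570.
RR = [a/(a+b)] / [c/(c+d)] = (910/1337) / (331/901) = 0.68063/0.36737 = 1.85271

1.85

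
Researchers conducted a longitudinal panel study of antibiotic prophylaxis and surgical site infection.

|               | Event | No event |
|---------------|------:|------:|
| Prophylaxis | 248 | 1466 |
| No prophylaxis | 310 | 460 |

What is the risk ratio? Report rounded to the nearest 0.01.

Cells: a = 248, b = 1466, c = 310, d = 460.
Risk in exposed = 248/1714 = 0.14469; risk in unexposed = 310/770 = 0.40260.
RR = 0.14469 / 0.40260 = 0.35939
The risk is 64% lower among the exposed than among the unexposed.

0.36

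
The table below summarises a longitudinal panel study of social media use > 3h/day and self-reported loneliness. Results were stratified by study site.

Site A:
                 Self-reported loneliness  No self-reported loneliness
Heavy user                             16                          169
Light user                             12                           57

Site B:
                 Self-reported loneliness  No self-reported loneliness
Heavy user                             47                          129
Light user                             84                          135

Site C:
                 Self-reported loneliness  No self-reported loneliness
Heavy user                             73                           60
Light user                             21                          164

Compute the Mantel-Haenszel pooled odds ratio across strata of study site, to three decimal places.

OR_MH = Σ(aᵢdᵢ/nᵢ) / Σ(bᵢcᵢ/nᵢ), where nᵢ is the stratum total.
Stratum 1 (Site A): n = 254; a·d/n = 16·57/254 = 3.5906; b·c/n = 169·12/254 = 7.9843
Stratum 2 (Site B): n = 395; a·d/n = 47·135/395 = 16.0633; b·c/n = 129·84/395 = 27.4329
Stratum 3 (Site C): n = 318; a·d/n = 73·164/318 = 37.6478; b·c/n = 60·21/318 = 3.9623
OR_MH = (3.5906 + 16.0633 + 37.6478) / (7.9843 + 27.4329 + 3.9623) = 57.3016 / 39.3794 = 1.45512

1.455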